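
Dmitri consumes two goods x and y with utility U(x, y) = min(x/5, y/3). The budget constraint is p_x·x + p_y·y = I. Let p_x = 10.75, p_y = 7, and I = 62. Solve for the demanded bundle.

Leontief preferences: the optimum is at the kink where x/5 = y/3, i.e. y = (3/5)·x.
Budget: p_x·x + p_y·(3/5)·x = I, so (5·p_x + 3·p_y)·x = 5·I.
Demand: x*(p_x,p_y,I) = 5·I/(5·p_x + 3·p_y), y* = 3·I/(5·p_x + 3·p_y).
Here 5·10.75 + 3·7 = 74.75, giving x* = 4.1472 and y* = 2.4883.

x* = 4.1472, y* = 2.4883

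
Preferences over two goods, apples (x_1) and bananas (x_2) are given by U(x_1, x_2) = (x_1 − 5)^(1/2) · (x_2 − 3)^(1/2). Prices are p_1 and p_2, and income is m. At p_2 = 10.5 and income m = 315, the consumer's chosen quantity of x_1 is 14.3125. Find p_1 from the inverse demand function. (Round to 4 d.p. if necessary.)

p_1 = 12

This is Cobb-Douglas in (x_1−5, x_2−3): tangency gives 0.5·p_2·(x_2−3) = 0.5·p_1·(x_1−5).
After buying the subsistence bundle (5, 3), a share 0.5 of the remaining income goes to x_1: x_1* = 5 + 0.5·(m − 5p_1 − 3p_2)/p_1.
Set x_1* = 14.3125 in the demand function and solve for p_1: p_1 = 12.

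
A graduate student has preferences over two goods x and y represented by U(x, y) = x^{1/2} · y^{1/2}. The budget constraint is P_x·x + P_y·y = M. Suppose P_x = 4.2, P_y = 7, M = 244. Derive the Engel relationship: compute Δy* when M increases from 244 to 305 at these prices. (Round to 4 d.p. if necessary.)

Δy* = 4.3571

MU_x/MU_y = (0.5·y)/(0.5·x); tangency sets this equal to P_x/P_y.
So 0.5·P_y·y = 0.5·P_x·x; combined with the budget, a share 0.5 of income goes to x.
Demand: x*(P_x,P_y,M) = 0.5·M/P_x and y* = 0.5·M/P_y.
At P_x=4.2, P_y=7, M=244: y* = 0.5·244/7 = 17.4286.
At M' = 305: y* = 21.7857. Change: 21.7857 − 17.4286 = 4.3571.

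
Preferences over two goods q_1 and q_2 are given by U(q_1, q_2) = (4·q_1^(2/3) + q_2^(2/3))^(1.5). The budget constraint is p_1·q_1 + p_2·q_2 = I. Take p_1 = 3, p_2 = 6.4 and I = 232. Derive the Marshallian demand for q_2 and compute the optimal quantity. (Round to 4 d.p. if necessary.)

From the CES first-order condition, 4·(q_2/q_1)^(1/3) = p_1/p_2.
Solve for the ratio: q_2/q_1 = [(1/4)·p_1/p_2]^(3).
Substitute q_2 = (q_2/q_1)·q_1 into the budget: q_1* = I/(p_1 + p_2·(q_2/q_1)).
Numerically q_2/q_1 = 0.001609, so q_1* = 232/(3 + 6.4·0.001609) = 77.0687 and q_2* = 0.001609·77.0687 = 0.124.

q_2* = 0.124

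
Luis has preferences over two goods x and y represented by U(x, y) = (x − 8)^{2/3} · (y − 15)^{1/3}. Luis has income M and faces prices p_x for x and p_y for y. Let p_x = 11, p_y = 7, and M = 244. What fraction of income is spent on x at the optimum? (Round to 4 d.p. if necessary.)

This is Cobb-Douglas in (x−8, y−15): tangency gives 2/3·p_y·(y−15) = 1/3·p_x·(x−8).
Substituting into the budget: x* = 8 + 2/3·(M − 8·p_x − 15·p_y)/p_x, and y* = 15 + 1/3·(…)/p_y.
Discretionary income = 244 − 8·11 − 15·7 = 51; x* = 8 + 2/3·51/11 = 11.0909; y* = 15 + 1/3·51/7 = 17.4286.
Expenditure on x: 11·11.0909 = 122; share = 0.5.

share on x = 0.5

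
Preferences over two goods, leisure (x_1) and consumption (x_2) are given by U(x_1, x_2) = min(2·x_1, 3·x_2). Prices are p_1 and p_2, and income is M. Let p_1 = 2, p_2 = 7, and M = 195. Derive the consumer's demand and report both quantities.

x_1* = 29.25, x_2* = 19.5

Demand: x_1*(p_1,p_2,M) = 3·M/(3·p_1 + 2·p_2), x_2* = 2·M/(3·p_1 + 2·p_2).
Here 3·2 + 2·7 = 20, giving x_1* = 29.25 and x_2* = 19.5.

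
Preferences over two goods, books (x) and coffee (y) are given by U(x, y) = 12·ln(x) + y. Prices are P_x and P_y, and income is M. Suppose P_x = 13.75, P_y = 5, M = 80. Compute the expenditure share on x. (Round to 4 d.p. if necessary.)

Set MRS = P_x/P_y: (12/x)/1 = P_x/P_y.
So x*(P_x,P_y) = 12·P_y/P_x, independent of income; and y* = (M − 12·P_y)/P_y.
At the given prices: x* = 12·5/13.75 = 4.3636, and y* = 4.
Expenditure on x: 13.75·4.3636 = 60; share = 0.75.

share on x = 0.75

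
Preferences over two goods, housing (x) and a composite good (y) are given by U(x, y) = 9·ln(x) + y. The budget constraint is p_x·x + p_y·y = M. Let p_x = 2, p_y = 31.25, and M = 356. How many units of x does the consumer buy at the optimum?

x* = 140.625

Set MRS = p_x/p_y: (9/x)/1 = p_x/p_y.
So x*(p_x,p_y) = 9·p_y/p_x, independent of income; and y* = (M − 9·p_y)/p_y.
At the given prices: x* = 9·31.25/2 = 140.625.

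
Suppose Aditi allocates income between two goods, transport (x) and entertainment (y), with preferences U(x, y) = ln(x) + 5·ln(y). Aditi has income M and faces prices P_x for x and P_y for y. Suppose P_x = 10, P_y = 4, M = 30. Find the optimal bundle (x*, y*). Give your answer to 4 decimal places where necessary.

x* = 0.5, y* = 6.25

MU_x/MU_y = (y)/(5·x); tangency sets this equal to P_x/P_y.
Rearranging, P_y·y = 5·P_x·x. Substituting into the budget gives P_x·x·(1 + 5) = M.
Demand: x*(P_x,P_y,M) = 1/6·M/P_x and y* = 5/6·M/P_y.
At P_x=10, P_y=4, M=30: x* = 1/6·30/10 = 0.5, y* = 6.25.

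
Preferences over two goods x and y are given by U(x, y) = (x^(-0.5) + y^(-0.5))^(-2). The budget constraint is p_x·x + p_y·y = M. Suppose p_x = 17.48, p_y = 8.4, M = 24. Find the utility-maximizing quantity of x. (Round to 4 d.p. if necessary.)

x* = 0.7699

MRS = MU_x/MU_y = (y/x)^(1.5). Set equal to p_x/p_y.
Hence y/x = (p_x/p_y)^(1/(1.5)), i.e. raised to the 2/3 power.
Substitute y = (y/x)·x into the budget: x* = M/(p_x + p_y·(y/x)).
Numerically y/x = 1.629952, so x* = 24/(17.48 + 8.4·1.629952) = 0.7699.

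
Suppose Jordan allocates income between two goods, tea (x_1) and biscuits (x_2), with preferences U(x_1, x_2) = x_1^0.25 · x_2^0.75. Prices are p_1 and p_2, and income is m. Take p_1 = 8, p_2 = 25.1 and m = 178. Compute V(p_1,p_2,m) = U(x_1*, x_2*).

V = 5.3786

MU_x_1/MU_x_2 = (0.25·x_2)/(0.75·x_1); tangency sets this equal to p_1/p_2.
So 0.25·p_2·x_2 = 0.75·p_1·x_1; combined with the budget, a share 0.25 of income goes to x_1.
Demand: x_1*(p_1,p_2,m) = 0.25·m/p_1 and x_2* = 0.75·m/p_2.
At p_1=8, p_2=25.1, m=178: x_1* = 0.25·178/8 = 5.5625, x_2* = 5.3187.
Utility at the optimum: U(5.5625, 5.3187) = 5.3786.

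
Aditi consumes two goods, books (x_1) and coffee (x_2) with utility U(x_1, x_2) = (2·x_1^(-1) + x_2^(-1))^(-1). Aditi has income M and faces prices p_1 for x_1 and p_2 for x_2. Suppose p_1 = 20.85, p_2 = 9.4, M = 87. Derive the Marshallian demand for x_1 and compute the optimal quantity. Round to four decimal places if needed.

x_1* = 2.8293

MRS = MU_x_1/MU_x_2 = 2·(x_2/x_1)^(2). Set equal to p_1/p_2.
Hence x_2/x_1 = ((1/2)·p_1/p_2)^(1/(2)), i.e. raised to the 0.5 power.
Substitute x_2 = (x_2/x_1)·x_1 into the budget: x_1* = M/(p_1 + p_2·(x_2/x_1)).
Numerically x_2/x_1 = 1.053111, so x_1* = 87/(20.85 + 9.4·1.053111) = 2.8293.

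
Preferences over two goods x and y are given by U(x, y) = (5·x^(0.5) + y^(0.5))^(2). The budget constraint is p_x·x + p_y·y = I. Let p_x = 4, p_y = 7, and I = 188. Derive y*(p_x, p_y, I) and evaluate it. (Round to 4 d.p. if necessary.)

y* = 0.6002

With the ratio pinned down, the budget gives x* = I/(p_x + p_y·(y/x)) and y* = (y/x)·x*.
Numerically y/x = 0.013061, so x* = 188/(4 + 7·0.013061) = 45.9497 and y* = 0.013061·45.9497 = 0.6002.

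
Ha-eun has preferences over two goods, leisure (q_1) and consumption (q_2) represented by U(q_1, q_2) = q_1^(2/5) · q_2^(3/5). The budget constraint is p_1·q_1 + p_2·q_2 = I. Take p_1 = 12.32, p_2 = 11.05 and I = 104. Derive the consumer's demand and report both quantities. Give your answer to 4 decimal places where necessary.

q_1* = 3.3766, q_2* = 5.6471

At p_1=12.32, p_2=11.05, I=104: q_1* = 0.4·104/12.32 = 3.3766, q_2* = 5.6471.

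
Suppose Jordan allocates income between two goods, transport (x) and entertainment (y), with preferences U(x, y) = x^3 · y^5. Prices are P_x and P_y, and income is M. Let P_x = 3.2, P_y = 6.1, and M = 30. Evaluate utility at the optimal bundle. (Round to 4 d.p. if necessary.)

At P_x=3.2, P_y=6.1, M=30: x* = 0.375·30/3.2 = 3.5156, y* = 3.0738.
Utility at the optimum: U(3.5156, 3.0738) = 11922.431.

V = 11922.431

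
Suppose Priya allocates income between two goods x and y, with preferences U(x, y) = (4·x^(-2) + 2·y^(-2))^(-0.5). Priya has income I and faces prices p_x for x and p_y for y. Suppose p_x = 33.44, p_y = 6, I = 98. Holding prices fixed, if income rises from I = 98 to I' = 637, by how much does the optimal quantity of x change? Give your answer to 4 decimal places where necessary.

From the CES first-order condition, 2·(y/x)^(3) = p_x/p_y.
Solve for the ratio: y/x = [(1/2)·p_x/p_y]^(1/3).
With the ratio pinned down, the budget gives x* = I/(p_x + p_y·(y/x)) and y* = (y/x)·x*.
Numerically y/x = 1.407219, so x* = 98/(33.44 + 6·1.407219) = 2.3398.
At I' = 637: x* = 15.2089. Change: 15.2089 − 2.3398 = 12.8691.

Δx* = 12.8691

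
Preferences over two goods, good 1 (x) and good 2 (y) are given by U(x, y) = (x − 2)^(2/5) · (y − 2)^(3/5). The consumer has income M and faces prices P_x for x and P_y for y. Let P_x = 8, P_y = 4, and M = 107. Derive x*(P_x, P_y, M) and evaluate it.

This is Cobb-Douglas in (x−2, y−2): tangency gives 0.4·P_y·(y−2) = 0.6·P_x·(x−2).
After buying the subsistence bundle (2, 2), a share 0.4 of the remaining income goes to x: x* = 2 + 0.4·(M − 2P_x − 2P_y)/P_x.
Discretionary income = 107 − 2·8 − 2·4 = 83; x* = 2 + 0.4·83/8 = 6.15.

x* = 6.15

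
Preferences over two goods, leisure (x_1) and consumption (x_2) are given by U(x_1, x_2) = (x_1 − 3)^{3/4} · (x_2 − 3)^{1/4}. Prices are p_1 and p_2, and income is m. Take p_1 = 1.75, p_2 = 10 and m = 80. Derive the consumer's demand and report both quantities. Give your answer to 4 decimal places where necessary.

Let x_1' = x_1−3, x_2' = x_2−3. MRS = 3·x_2'/x_1' = p_1/p_2.
Substituting into the budget: x_1* = 3 + 0.75·(m − 3·p_1 − 3·p_2)/p_1, and x_2* = 3 + 0.25·(…)/p_2.
Discretionary income = 80 − 3·1.75 − 3·10 = 44.75; x_1* = 3 + 0.75·44.75/1.75 = 22.1786; x_2* = 3 + 0.25·44.75/10 = 4.1188.

x_1* = 22.1786, x_2* = 4.1188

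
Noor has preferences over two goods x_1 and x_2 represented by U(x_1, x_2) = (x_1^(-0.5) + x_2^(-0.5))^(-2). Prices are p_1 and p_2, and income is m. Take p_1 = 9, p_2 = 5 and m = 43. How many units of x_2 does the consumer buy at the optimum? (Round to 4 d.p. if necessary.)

x_2* = 3.8801

MU_x_1 ∝ x_1^(-1.5), MU_x_2 ∝ x_2^(-1.5), so MRS = (x_2/x_1)^(1.5) = p_1/p_2.
Hence x_2/x_1 = (p_1/p_2)^(1/(1.5)), i.e. raised to the 2/3 power.
With the ratio pinned down, the budget gives x_1* = m/(p_1 + p_2·(x_2/x_1)) and x_2* = (x_2/x_1)·x_1*.
Numerically x_2/x_1 = 1.479727, so x_1* = 43/(9 + 5·1.479727) = 2.6222 and x_2* = 1.479727·2.6222 = 3.8801.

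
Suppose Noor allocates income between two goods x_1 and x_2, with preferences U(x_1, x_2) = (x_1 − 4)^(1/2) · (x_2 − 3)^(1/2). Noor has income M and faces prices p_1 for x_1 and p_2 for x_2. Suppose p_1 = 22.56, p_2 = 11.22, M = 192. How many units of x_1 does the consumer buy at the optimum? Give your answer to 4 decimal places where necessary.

Let x_1' = x_1−4, x_2' = x_2−3. MRS = x_2'/x_1' = p_1/p_2.
After buying the subsistence bundle (4, 3), a share 0.5 of the remaining income goes to x_1: x_1* = 4 + 0.5·(M − 4p_1 − 3p_2)/p_1.
Discretionary income = 192 − 4·22.56 − 3·11.22 = 68.1; x_1* = 4 + 0.5·68.1/22.56 = 5.5093.

x_1* = 5.5093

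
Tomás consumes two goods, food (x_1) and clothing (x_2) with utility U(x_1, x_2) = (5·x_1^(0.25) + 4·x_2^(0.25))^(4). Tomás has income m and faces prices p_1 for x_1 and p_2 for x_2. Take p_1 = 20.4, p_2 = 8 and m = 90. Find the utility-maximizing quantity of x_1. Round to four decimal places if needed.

x_1* = 2.1899

MRS = MU_x_1/MU_x_2 = (5/4)·(x_2/x_1)^(0.75). Set equal to p_1/p_2.
Hence x_2/x_1 = ((4/5)·p_1/p_2)^(1/(0.75)), i.e. raised to the 4/3 power.
Substitute x_2 = (x_2/x_1)·x_1 into the budget: x_1* = m/(p_1 + p_2·(x_2/x_1)).
Numerically x_2/x_1 = 2.587261, so x_1* = 90/(20.4 + 8·2.587261) = 2.1899.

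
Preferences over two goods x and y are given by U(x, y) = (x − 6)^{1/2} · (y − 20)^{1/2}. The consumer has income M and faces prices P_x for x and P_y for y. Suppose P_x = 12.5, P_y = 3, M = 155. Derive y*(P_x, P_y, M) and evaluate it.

y* = 23.3333

Let x' = x−6, y' = y−20. MRS = y'/x' = P_x/P_y.
Substituting into the budget: x* = 6 + 0.5·(M − 6·P_x − 20·P_y)/P_x, and y* = 20 + 0.5·(…)/P_y.
Discretionary income = 155 − 6·12.5 − 20·3 = 20; y* = 20 + 0.5·20/3 = 23.3333.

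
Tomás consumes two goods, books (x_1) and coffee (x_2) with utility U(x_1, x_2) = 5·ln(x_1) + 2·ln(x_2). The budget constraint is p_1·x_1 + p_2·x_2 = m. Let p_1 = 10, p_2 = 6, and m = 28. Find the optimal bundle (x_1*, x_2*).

x_1* = 2, x_2* = 1.3333

The MRS is (5/2)·x_2/x_1. Set MRS = p_1/p_2.
Rearranging, p_2·x_2 = (2/5)·p_1·x_1. Substituting into the budget gives p_1·x_1·(1 + (2/5)) = m.
Demand: x_1*(p_1,p_2,m) = 5/7·m/p_1 and x_2* = 2/7·m/p_2.
At p_1=10, p_2=6, m=28: x_1* = 5/7·28/10 = 2, x_2* = 1.3333.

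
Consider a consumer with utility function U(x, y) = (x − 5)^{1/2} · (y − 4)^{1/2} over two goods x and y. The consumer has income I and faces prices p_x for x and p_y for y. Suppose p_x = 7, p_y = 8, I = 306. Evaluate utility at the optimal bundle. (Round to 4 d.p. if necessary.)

MRS = (y−4)/(x−5). Tangency with p_x/p_y gives y−4 = (p_x/p_y)·(x−5).
Substituting into the budget: x* = 5 + 0.5·(I − 5·p_x − 4·p_y)/p_x, and y* = 4 + 0.5·(…)/p_y.
Discretionary income = 306 − 5·7 − 4·8 = 239; x* = 5 + 0.5·239/7 = 22.0714; y* = 4 + 0.5·239/8 = 18.9375.
Utility at the optimum: U(22.0714, 18.9375) = 15.9689.

V = 15.9689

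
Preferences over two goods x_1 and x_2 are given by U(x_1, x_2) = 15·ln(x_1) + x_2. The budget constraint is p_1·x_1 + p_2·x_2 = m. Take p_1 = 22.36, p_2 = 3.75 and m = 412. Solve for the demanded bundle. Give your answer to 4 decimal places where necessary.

MU_x_1 = 15/x_1, MU_x_2 = 1. Tangency: 15/x_1 = p_1/p_2.
So x_1*(p_1,p_2) = 15·p_2/p_1, independent of income; and x_2* = (m − 15·p_2)/p_2.
At the given prices: x_1* = 15·3.75/22.36 = 2.5157, and x_2* = 94.8667.

x_1* = 2.5157, x_2* = 94.8667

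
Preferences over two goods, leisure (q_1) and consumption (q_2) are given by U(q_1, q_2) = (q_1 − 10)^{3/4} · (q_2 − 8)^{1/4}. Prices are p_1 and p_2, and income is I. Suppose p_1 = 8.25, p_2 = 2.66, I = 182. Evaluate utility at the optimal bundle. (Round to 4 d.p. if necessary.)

V = 7.1703

MRS = 3·(q_2−8)/(q_1−10). Tangency with p_1/p_2 gives q_2−8 = (1/3)·(p_1/p_2)·(q_1−10).
Substituting into the budget: q_1* = 10 + 0.75·(I − 10·p_1 − 8·p_2)/p_1, and q_2* = 8 + 0.25·(…)/p_2.
Discretionary income = 182 − 10·8.25 − 8·2.66 = 78.22; q_1* = 10 + 0.75·78.22/8.25 = 17.1109; q_2* = 8 + 0.25·78.22/2.66 = 15.3515.
Utility at the optimum: U(17.1109, 15.3515) = 7.1703.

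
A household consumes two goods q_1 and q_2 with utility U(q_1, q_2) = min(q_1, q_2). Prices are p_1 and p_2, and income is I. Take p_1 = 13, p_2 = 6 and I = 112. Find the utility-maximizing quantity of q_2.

q_2* = 5.8947

Leontief preferences: the optimum is at the kink where q_1/1 = q_2/1, i.e. q_2 = q_1.
Budget: p_1·q_1 + p_2·q_1 = I, so (p_1 + p_2)·q_1 = I.
Demand: q_1*(p_1,p_2,I) = I/(p_1 + p_2), q_2* = I/(p_1 + p_2).
Here 13 + 6 = 19, giving q_2* = 5.8947.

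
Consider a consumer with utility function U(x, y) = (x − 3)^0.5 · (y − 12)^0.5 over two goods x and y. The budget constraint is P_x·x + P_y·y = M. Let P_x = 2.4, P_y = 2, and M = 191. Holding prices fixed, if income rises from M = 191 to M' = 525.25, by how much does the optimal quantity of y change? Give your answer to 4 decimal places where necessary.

MRS = (y−12)/(x−3). Tangency with P_x/P_y gives y−12 = (P_x/P_y)·(x−3).
Substituting into the budget: x* = 3 + 0.5·(M − 3·P_x − 12·P_y)/P_x, and y* = 12 + 0.5·(…)/P_y.
Discretionary income = 191 − 3·2.4 − 12·2 = 159.8; y* = 12 + 0.5·159.8/2 = 51.95.
At M' = 525.25: y* = 135.5125. Change: 135.5125 − 51.95 = 83.5625.

Δy* = 83.5625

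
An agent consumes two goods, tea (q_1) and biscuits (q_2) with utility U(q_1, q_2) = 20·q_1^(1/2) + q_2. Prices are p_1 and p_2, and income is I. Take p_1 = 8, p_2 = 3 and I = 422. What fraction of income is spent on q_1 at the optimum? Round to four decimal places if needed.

share on q_1 = 0.2666

MU_q_1 = 10/√q_1, MU_q_2 = 1. Tangency: 10/√q_1 = p_1/p_2.
Solve: √q_1 = 10·p_2/p_1, so q_1*(p_1,p_2) = (10·p_2/p_1)², and q_2* = (I − p_1·q_1*)/p_2.
Plugging in: q_1* = (10·3/8)² = 14.0625, q_2* = 103.1667.
Expenditure on q_1: 8·14.0625 = 112.5; share = 0.2666.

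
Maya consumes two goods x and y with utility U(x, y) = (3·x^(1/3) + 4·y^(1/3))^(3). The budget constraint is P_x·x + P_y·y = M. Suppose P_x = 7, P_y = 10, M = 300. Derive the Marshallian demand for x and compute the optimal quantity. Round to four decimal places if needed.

x* = 18.7303

MU_x ∝ 3·x^(-2/3), MU_y ∝ 4·y^(-2/3), so MRS = (3/4)·(y/x)^(2/3) = P_x/P_y.
Solve for the ratio: y/x = [(4/3)·P_x/P_y]^(1.5).
Substitute y = (y/x)·x into the budget: x* = M/(P_x + P_y·(y/x)).
Numerically y/x = 0.901686, so x* = 300/(7 + 10·0.901686) = 18.7303.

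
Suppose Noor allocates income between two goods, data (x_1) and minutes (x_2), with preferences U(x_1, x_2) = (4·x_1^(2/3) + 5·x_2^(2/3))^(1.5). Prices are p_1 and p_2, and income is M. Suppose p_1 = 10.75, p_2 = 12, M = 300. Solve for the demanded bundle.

x_1* = 10.8697, x_2* = 15.2626

MU_x_1 ∝ 4·x_1^(-1/3), MU_x_2 ∝ 5·x_2^(-1/3), so MRS = (4/5)·(x_2/x_1)^(1/3) = p_1/p_2.
Hence x_2/x_1 = ((5/4)·p_1/p_2)^(1/(1/3)), i.e. raised to the 3 power.
With the ratio pinned down, the budget gives x_1* = M/(p_1 + p_2·(x_2/x_1)) and x_2* = (x_2/x_1)·x_1*.
Numerically x_2/x_1 = 1.404144, so x_1* = 300/(10.75 + 12·1.404144) = 10.8697 and x_2* = 1.404144·10.8697 = 15.2626.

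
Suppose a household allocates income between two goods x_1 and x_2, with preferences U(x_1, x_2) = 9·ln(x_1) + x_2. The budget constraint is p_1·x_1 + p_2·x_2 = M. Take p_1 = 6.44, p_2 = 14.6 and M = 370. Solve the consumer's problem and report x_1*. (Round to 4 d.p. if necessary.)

x_1* = 20.4037

So x_1*(p_1,p_2) = 9·p_2/p_1, independent of income; and x_2* = (M − 9·p_2)/p_2.
At the given prices: x_1* = 9·14.6/6.44 = 20.4037.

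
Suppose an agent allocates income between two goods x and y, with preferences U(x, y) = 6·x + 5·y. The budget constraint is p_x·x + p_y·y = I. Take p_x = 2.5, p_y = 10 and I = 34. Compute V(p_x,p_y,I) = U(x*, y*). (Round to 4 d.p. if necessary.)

V = 81.6

Linear utility — the consumer picks whichever good has higher MU/price: 6/2.5 = 2.4 vs 5/10 = 0.5.
x gives more utility per dollar, so spend all income on x: x* = I/p_x, y* = 0.
Numerically: x* = 13.6, y* = 0.
Utility at the optimum: U(13.6, 0) = 81.6.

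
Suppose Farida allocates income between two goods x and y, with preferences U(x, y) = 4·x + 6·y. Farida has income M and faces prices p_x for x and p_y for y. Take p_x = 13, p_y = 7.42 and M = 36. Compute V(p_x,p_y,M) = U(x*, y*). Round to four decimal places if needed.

V = 29.1105

Perfect substitutes: compare marginal utility per dollar. 4/p_x vs 6/p_y → 0.3077 vs 0.8086.
y gives more utility per dollar, so spend all income on y: y* = M/p_y, x* = 0.
Numerically: x* = 0, y* = 4.8518.
Utility at the optimum: U(0, 4.8518) = 29.1105.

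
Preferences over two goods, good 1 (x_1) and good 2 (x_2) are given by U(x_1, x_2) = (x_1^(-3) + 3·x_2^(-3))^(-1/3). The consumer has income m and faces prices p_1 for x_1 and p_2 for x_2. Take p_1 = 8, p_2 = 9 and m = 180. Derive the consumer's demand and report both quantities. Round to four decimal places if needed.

MU_x_1 ∝ x_1^(-4), MU_x_2 ∝ 3·x_2^(-4), so MRS = (1/3)·(x_2/x_1)^(4) = p_1/p_2.
Hence x_2/x_1 = (3·p_1/p_2)^(1/(4)), i.e. raised to the 0.25 power.
With the ratio pinned down, the budget gives x_1* = m/(p_1 + p_2·(x_2/x_1)) and x_2* = (x_2/x_1)·x_1*.
Numerically x_2/x_1 = 1.277886, so x_1* = 180/(8 + 9·1.277886) = 9.2303 and x_2* = 1.277886·9.2303 = 11.7953.

x_1* = 9.2303, x_2* = 11.7953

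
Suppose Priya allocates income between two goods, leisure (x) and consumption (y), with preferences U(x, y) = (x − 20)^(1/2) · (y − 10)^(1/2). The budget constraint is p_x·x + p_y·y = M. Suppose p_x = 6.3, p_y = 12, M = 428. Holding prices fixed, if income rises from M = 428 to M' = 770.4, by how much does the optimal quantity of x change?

MRS = (y−10)/(x−20). Tangency with p_x/p_y gives y−10 = (p_x/p_y)·(x−20).
Substituting into the budget: x* = 20 + 0.5·(M − 20·p_x − 10·p_y)/p_x, and y* = 10 + 0.5·(…)/p_y.
Discretionary income = 428 − 20·6.3 − 10·12 = 182; x* = 20 + 0.5·182/6.3 = 34.4444.
At M' = 770.4: x* = 61.619. Change: 61.619 − 34.4444 = 27.1746.

Δx* = 27.1746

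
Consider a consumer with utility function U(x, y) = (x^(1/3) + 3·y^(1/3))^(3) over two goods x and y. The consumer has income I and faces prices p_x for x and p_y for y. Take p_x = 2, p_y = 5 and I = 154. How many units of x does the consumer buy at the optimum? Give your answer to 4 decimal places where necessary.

MU_x ∝ x^(-2/3), MU_y ∝ 3·y^(-2/3), so MRS = (1/3)·(y/x)^(2/3) = p_x/p_y.
Solve for the ratio: y/x = [3·p_x/p_y]^(1.5).
Substitute y = (y/x)·x into the budget: x* = I/(p_x + p_y·(y/x)).
Numerically y/x = 1.314534, so x* = 154/(2 + 5·1.314534) = 17.9641.

x* = 17.9641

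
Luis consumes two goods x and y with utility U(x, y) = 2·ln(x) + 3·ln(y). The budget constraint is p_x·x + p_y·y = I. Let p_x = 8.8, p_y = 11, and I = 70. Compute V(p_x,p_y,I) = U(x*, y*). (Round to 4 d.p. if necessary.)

V = 6.3342

Tangency: MRS = (2/3)·y/x = p_x/p_y.
Rearranging, p_y·y = (3/2)·p_x·x. Substituting into the budget gives p_x·x·(1 + (3/2)) = I.
Demand: x*(p_x,p_y,I) = 0.4·I/p_x and y* = 0.6·I/p_y.
At p_x=8.8, p_y=11, I=70: x* = 0.4·70/8.8 = 3.1818, y* = 3.8182.
Utility at the optimum: U(3.1818, 3.8182) = 6.3342.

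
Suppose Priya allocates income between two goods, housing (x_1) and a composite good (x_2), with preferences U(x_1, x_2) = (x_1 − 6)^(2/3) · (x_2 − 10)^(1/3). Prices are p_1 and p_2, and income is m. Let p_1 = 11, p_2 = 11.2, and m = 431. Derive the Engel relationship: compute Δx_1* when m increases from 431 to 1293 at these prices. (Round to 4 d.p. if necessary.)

MRS = 2·(x_2−10)/(x_1−6). Tangency with p_1/p_2 gives x_2−10 = (1/2)·(p_1/p_2)·(x_1−6).
After buying the subsistence bundle (6, 10), a share 2/3 of the remaining income goes to x_1: x_1* = 6 + 2/3·(m − 6p_1 − 10p_2)/p_1.
Discretionary income = 431 − 6·11 − 10·11.2 = 253; x_1* = 6 + 2/3·253/11 = 21.3333.
At m' = 1293: x_1* = 73.5758. Change: 73.5758 − 21.3333 = 52.2424.

Δx_1* = 52.2424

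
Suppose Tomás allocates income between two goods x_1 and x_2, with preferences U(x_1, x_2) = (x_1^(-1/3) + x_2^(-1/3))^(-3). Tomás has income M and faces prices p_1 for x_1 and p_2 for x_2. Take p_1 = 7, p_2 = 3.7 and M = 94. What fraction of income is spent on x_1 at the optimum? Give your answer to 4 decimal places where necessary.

MRS = MU_x_1/MU_x_2 = (x_2/x_1)^(4/3). Set equal to p_1/p_2.
Hence x_2/x_1 = (p_1/p_2)^(1/(4/3)), i.e. raised to the 0.75 power.
With the ratio pinned down, the budget gives x_1* = M/(p_1 + p_2·(x_2/x_1)) and x_2* = (x_2/x_1)·x_1*.
Numerically x_2/x_1 = 1.613141, so x_1* = 94/(7 + 3.7·1.613141) = 7.2483 and x_2* = 1.613141·7.2483 = 11.6925.
Expenditure on x_1: 7·7.2483 = 50.7379; share = 0.5398.

share on x_1 = 0.5398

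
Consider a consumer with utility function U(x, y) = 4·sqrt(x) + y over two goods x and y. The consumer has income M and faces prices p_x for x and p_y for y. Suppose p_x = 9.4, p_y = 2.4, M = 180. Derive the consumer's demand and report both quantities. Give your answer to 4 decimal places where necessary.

x* = 0.2608, y* = 73.9787

Thus x* = (2·p_y/p_x)² — independent of M — with the rest of income spent on y.
Plugging in: x* = (2·2.4/9.4)² = 0.2608, y* = 73.9787.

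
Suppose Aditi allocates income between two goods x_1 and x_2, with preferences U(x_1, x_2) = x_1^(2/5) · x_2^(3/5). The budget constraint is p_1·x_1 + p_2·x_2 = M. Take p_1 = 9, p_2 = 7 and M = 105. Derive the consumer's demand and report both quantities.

MU_x_1/MU_x_2 = (0.4·x_2)/(0.6·x_1); tangency sets this equal to p_1/p_2.
So 0.4·p_2·x_2 = 0.6·p_1·x_1; combined with the budget, a share 0.4 of income goes to x_1.
Demand: x_1*(p_1,p_2,M) = 0.4·M/p_1 and x_2* = 0.6·M/p_2.
At p_1=9, p_2=7, M=105: x_1* = 0.4·105/9 = 4.6667, x_2* = 9.

x_1* = 4.6667, x_2* = 9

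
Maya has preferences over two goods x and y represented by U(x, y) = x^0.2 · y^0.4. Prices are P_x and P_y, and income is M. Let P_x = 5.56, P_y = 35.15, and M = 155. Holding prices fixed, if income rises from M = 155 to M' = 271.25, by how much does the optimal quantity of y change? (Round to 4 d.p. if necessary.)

Δy* = 2.2048

Demand: x*(P_x,P_y,M) = 1/3·M/P_x and y* = 2/3·M/P_y.
At P_x=5.56, P_y=35.15, M=155: y* = 2/3·155/35.15 = 2.9398.
At M' = 271.25: y* = 5.1446. Change: 5.1446 − 2.9398 = 2.2048.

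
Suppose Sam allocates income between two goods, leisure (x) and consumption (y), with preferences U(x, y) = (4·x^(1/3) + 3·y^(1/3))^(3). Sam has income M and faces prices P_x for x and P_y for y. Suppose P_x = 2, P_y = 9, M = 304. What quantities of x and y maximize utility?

MU_x ∝ 4·x^(-2/3), MU_y ∝ 3·y^(-2/3), so MRS = (4/3)·(y/x)^(2/3) = P_x/P_y.
Hence y/x = ((3/4)·P_x/P_y)^(1/(2/3)), i.e. raised to the 1.5 power.
With the ratio pinned down, the budget gives x* = M/(P_x + P_y·(y/x)) and y* = (y/x)·x*.
Numerically y/x = 0.068041, so x* = 304/(2 + 9·0.068041) = 116.3693 and y* = 0.068041·116.3693 = 7.9179.

x* = 116.3693, y* = 7.9179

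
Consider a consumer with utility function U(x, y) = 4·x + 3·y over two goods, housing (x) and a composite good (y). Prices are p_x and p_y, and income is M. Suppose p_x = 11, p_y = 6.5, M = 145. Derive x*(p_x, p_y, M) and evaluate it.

y gives more utility per dollar, so spend all income on y: y* = M/p_y, x* = 0.
Numerically: x* = 0, y* = 22.3077.

x* = 0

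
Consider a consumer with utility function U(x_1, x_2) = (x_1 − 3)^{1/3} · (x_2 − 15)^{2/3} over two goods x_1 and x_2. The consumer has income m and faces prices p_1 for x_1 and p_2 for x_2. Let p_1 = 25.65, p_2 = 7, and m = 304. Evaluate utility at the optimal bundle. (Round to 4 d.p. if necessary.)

V = 5.9842

Discretionary income = 304 − 3·25.65 − 15·7 = 122.05; x_1* = 3 + 1/3·122.05/25.65 = 4.5861; x_2* = 15 + 2/3·122.05/7 = 26.6238.
Utility at the optimum: U(4.5861, 26.6238) = 5.9842.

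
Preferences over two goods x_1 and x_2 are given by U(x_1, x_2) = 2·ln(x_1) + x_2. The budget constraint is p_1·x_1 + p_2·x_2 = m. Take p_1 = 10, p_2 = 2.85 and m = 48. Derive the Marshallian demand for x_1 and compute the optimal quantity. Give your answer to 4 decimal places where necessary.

x_1* = 0.57

Set MRS = p_1/p_2: (2/x_1)/1 = p_1/p_2.
So x_1*(p_1,p_2) = 2·p_2/p_1, independent of income; and x_2* = (m − 2·p_2)/p_2.
At the given prices: x_1* = 2·2.85/10 = 0.57.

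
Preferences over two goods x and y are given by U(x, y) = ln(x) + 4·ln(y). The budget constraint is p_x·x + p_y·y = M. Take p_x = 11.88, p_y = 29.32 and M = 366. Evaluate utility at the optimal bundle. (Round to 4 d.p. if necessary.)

V = 11.0232

MU_x/MU_y = (y)/(4·x); tangency sets this equal to p_x/p_y.
Rearranging, p_y·y = 4·p_x·x. Substituting into the budget gives p_x·x·(1 + 4) = M.
Demand: x*(p_x,p_y,M) = 0.2·M/p_x and y* = 0.8·M/p_y.
At p_x=11.88, p_y=29.32, M=366: x* = 0.2·366/11.88 = 6.1616, y* = 9.9864.
Utility at the optimum: U(6.1616, 9.9864) = 11.0232.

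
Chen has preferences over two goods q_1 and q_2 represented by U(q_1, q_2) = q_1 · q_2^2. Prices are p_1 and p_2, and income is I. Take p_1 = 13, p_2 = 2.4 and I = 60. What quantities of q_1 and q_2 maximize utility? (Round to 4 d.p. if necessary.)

q_1* = 1.5385, q_2* = 16.6667

MU_q_1/MU_q_2 = (q_2)/(2·q_1); tangency sets this equal to p_1/p_2.
So p_2·q_2 = 2·p_1·q_1; combined with the budget, a share 1/3 of income goes to q_1.
Demand: q_1*(p_1,p_2,I) = 1/3·I/p_1 and q_2* = 2/3·I/p_2.
At p_1=13, p_2=2.4, I=60: q_1* = 1/3·60/13 = 1.5385, q_2* = 16.6667.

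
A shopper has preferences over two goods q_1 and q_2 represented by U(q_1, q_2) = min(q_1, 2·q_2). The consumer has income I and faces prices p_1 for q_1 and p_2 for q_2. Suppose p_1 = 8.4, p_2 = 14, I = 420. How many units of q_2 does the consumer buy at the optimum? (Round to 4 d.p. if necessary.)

q_2* = 13.6364

Leontief preferences: the optimum is at the kink where q_1/2 = q_2/1, i.e. q_2 = (1/2)·q_1.
Budget: p_1·q_1 + p_2·(1/2)·q_1 = I, so (2·p_1 + p_2)·q_1 = 2·I.
Demand: q_1*(p_1,p_2,I) = 2·I/(2·p_1 + p_2), q_2* = I/(2·p_1 + p_2).
Here 2·8.4 + 14 = 30.8, giving q_2* = 13.6364.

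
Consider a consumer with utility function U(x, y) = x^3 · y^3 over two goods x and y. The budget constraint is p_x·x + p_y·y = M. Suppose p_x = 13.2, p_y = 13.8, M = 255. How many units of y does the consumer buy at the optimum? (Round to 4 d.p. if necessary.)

y* = 9.2391

The MRS is y/x. Set MRS = p_x/p_y.
Rearranging, p_y·y = p_x·x. Substituting into the budget gives p_x·x·(1 + 1) = M.
Demand: x*(p_x,p_y,M) = 0.5·M/p_x and y* = 0.5·M/p_y.
At p_x=13.2, p_y=13.8, M=255: y* = 0.5·255/13.8 = 9.2391.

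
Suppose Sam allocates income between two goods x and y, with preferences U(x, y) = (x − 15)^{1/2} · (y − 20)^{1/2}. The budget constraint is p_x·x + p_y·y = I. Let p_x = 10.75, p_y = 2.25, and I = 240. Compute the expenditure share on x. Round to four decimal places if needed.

MRS = (y−20)/(x−15). Tangency with p_x/p_y gives y−20 = (p_x/p_y)·(x−15).
After buying the subsistence bundle (15, 20), a share 0.5 of the remaining income goes to x: x* = 15 + 0.5·(I − 15p_x − 20p_y)/p_x.
Discretionary income = 240 − 15·10.75 − 20·2.25 = 33.75; x* = 15 + 0.5·33.75/10.75 = 16.5698; y* = 20 + 0.5·33.75/2.25 = 27.5.
Expenditure on x: 10.75·16.5698 = 178.125; share = 0.7422.

share on x = 0.7422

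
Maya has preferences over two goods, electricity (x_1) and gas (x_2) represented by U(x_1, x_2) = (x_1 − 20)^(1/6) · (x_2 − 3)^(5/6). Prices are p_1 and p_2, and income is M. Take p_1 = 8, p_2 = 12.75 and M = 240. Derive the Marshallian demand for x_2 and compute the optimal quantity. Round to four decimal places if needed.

x_2* = 5.7288

After buying the subsistence bundle (20, 3), a share 1/6 of the remaining income goes to x_1: x_1* = 20 + 1/6·(M − 20p_1 − 3p_2)/p_1.
Discretionary income = 240 − 20·8 − 3·12.75 = 41.75; x_2* = 3 + 5/6·41.75/12.75 = 5.7288.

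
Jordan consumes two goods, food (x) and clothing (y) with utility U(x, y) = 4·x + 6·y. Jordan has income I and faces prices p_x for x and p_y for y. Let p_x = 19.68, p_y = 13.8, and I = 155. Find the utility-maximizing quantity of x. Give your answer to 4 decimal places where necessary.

x* = 0

Linear utility — the consumer picks whichever good has higher MU/price: 4/19.68 = 0.2033 vs 6/13.8 = 0.4348.
y gives more utility per dollar, so spend all income on y: y* = I/p_y, x* = 0.
Numerically: x* = 0, y* = 11.2319.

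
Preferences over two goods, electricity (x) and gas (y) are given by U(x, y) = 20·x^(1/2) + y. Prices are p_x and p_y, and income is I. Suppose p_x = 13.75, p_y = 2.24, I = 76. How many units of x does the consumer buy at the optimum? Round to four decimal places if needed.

Utility is quasi-linear in y; the FOC for x is 10/√x = p_x/p_y.
Solve: √x = 10·p_y/p_x, so x*(p_x,p_y) = (10·p_y/p_x)², and y* = (I − p_x·x*)/p_y.
Plugging in: x* = (10·2.24/13.75)² = 2.6539.

x* = 2.6539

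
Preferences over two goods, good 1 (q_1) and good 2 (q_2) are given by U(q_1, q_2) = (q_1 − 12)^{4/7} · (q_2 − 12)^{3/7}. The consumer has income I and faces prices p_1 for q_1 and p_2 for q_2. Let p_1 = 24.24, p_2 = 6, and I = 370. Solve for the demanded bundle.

q_1* = 12.1678, q_2* = 12.5086

Let q_1' = q_1−12, q_2' = q_2−12. MRS = (4/3)·q_2'/q_1' = p_1/p_2.
Substituting into the budget: q_1* = 12 + 4/7·(I − 12·p_1 − 12·p_2)/p_1, and q_2* = 12 + 3/7·(…)/p_2.
Discretionary income = 370 − 12·24.24 − 12·6 = 7.12; q_1* = 12 + 4/7·7.12/24.24 = 12.1678; q_2* = 12 + 3/7·7.12/6 = 12.5086.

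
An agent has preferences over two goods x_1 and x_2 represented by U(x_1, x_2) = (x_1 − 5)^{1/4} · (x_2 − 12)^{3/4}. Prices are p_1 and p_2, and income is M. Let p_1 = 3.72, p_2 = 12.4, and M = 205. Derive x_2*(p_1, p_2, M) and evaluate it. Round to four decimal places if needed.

This is Cobb-Douglas in (x_1−5, x_2−12): tangency gives 0.25·p_2·(x_2−12) = 0.75·p_1·(x_1−5).
Substituting into the budget: x_1* = 5 + 0.25·(M − 5·p_1 − 12·p_2)/p_1, and x_2* = 12 + 0.75·(…)/p_2.
Discretionary income = 205 − 5·3.72 − 12·12.4 = 37.6; x_2* = 12 + 0.75·37.6/12.4 = 14.2742.

x_2* = 14.2742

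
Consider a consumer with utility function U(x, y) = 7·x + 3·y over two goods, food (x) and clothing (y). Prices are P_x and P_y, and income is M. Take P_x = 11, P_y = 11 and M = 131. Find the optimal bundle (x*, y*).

x gives more utility per dollar, so spend all income on x: x* = M/P_x, y* = 0.
Numerically: x* = 11.9091, y* = 0.

x* = 11.9091, y* = 0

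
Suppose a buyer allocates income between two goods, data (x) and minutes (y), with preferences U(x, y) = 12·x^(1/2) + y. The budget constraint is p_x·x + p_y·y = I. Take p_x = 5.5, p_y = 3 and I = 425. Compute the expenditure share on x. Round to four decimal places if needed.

Set MRS = p_x/p_y: 6·x^(−1/2) = p_x/p_y.
Solve: √x = 6·p_y/p_x, so x*(p_x,p_y) = (6·p_y/p_x)², and y* = (I − p_x·x*)/p_y.
Plugging in: x* = (6·3/5.5)² = 10.7107, y* = 122.0303.
Expenditure on x: 5.5·10.7107 = 58.9091; share = 0.1386.

share on x = 0.1386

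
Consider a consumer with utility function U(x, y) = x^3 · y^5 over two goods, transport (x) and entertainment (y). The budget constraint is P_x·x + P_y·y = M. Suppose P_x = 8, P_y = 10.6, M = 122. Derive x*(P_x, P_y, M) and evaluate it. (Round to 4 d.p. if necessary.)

x* = 5.7188

Tangency: MRS = (3/5)·y/x = P_x/P_y.
So 3·P_y·y = 5·P_x·x; combined with the budget, a share 0.375 of income goes to x.
Demand: x*(P_x,P_y,M) = 0.375·M/P_x and y* = 0.625·M/P_y.
At P_x=8, P_y=10.6, M=122: x* = 0.375·122/8 = 5.7188.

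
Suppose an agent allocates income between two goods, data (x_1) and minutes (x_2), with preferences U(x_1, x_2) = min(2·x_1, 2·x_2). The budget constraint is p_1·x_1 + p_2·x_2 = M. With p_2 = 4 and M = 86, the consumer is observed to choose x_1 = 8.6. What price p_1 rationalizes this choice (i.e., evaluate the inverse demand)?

Leontief preferences: the optimum is at the kink where x_1/2 = x_2/2, i.e. x_2 = x_1.
Budget: p_1·x_1 + p_2·x_1 = M, so (2·p_1 + 2·p_2)·x_1 = 2·M.
Demand: x_1*(p_1,p_2,M) = 2·M/(2·p_1 + 2·p_2), x_2* = 2·M/(2·p_1 + 2·p_2).
Set x_1* = 8.6 in the demand function and solve for p_1: p_1 = 6.

p_1 = 6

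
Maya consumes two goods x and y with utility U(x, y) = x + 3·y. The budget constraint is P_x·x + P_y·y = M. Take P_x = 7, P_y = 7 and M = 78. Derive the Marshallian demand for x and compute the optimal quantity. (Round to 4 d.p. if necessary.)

Perfect substitutes: compare marginal utility per dollar. 1/P_x vs 3/P_y → 0.1429 vs 0.4286.
y gives more utility per dollar, so spend all income on y: y* = M/P_y, x* = 0.
Numerically: x* = 0, y* = 11.1429.

x* = 0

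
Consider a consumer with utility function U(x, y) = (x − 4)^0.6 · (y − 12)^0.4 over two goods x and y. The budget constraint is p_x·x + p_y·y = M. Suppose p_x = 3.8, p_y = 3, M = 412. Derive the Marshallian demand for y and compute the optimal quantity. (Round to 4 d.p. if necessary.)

This is Cobb-Douglas in (x−4, y−12): tangency gives 0.6·p_y·(y−12) = 0.4·p_x·(x−4).
Substituting into the budget: x* = 4 + 0.6·(M − 4·p_x − 12·p_y)/p_x, and y* = 12 + 0.4·(…)/p_y.
Discretionary income = 412 − 4·3.8 − 12·3 = 360.8; y* = 12 + 0.4·360.8/3 = 60.1067.

y* = 60.1067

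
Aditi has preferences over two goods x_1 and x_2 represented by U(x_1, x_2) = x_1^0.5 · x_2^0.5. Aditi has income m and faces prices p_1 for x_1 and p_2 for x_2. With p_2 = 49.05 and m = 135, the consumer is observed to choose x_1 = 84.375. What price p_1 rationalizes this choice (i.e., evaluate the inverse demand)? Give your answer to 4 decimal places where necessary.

p_1 = 0.8

Tangency: MRS = x_2/x_1 = p_1/p_2.
Rearranging, p_2·x_2 = p_1·x_1. Substituting into the budget gives p_1·x_1·(1 + 1) = m.
Demand: x_1*(p_1,p_2,m) = 0.5·m/p_1 and x_2* = 0.5·m/p_2.
Set x_1* = 84.375 in the demand function and solve for p_1: p_1 = 0.8.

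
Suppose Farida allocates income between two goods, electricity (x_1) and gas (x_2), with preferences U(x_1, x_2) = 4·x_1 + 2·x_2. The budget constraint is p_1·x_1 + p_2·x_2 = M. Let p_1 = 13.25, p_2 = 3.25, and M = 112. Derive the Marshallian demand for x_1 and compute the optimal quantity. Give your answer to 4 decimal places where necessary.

x_1* = 0

Perfect substitutes: compare marginal utility per dollar. 4/p_1 vs 2/p_2 → 0.3019 vs 0.6154.
x_2 gives more utility per dollar, so spend all income on x_2: x_2* = M/p_2, x_1* = 0.
Numerically: x_1* = 0, x_2* = 34.4615.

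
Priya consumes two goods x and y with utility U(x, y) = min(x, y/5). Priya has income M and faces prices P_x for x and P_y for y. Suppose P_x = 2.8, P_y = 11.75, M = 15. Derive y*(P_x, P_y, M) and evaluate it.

y* = 1.2185

Leontief preferences: the optimum is at the kink where x/1 = y/5, i.e. y = 5·x.
Budget: P_x·x + P_y·5·x = M, so (P_x + 5·P_y)·x = M.
Demand: x*(P_x,P_y,M) = M/(P_x + 5·P_y), y* = 5·M/(P_x + 5·P_y).
Here 2.8 + 5·11.75 = 61.55, giving y* = 1.2185.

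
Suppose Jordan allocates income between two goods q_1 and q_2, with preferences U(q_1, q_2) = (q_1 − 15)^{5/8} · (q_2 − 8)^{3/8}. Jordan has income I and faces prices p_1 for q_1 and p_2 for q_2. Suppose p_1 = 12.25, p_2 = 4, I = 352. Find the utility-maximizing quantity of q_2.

MRS = (5/3)·(q_2−8)/(q_1−15). Tangency with p_1/p_2 gives q_2−8 = (3/5)·(p_1/p_2)·(q_1−15).
Substituting into the budget: q_1* = 15 + 0.625·(I − 15·p_1 − 8·p_2)/p_1, and q_2* = 8 + 0.375·(…)/p_2.
Discretionary income = 352 − 15·12.25 − 8·4 = 136.25; q_2* = 8 + 0.375·136.25/4 = 20.7734.

q_2* = 20.7734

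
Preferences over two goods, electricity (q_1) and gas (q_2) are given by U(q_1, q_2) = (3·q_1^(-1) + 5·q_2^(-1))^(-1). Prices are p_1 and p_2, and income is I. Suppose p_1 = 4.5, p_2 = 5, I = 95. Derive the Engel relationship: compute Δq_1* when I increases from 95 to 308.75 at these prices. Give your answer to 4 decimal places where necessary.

From the CES first-order condition, (3/5)·(q_2/q_1)^(2) = p_1/p_2.
Solve for the ratio: q_2/q_1 = [(5/3)·p_1/p_2]^(0.5).
Substitute q_2 = (q_2/q_1)·q_1 into the budget: q_1* = I/(p_1 + p_2·(q_2/q_1)).
Numerically q_2/q_1 = 1.224745, so q_1* = 95/(4.5 + 5·1.224745) = 8.9423.
At I' = 308.75: q_1* = 29.0623. Change: 29.0623 − 8.9423 = 20.1201.

Δq_1* = 20.1201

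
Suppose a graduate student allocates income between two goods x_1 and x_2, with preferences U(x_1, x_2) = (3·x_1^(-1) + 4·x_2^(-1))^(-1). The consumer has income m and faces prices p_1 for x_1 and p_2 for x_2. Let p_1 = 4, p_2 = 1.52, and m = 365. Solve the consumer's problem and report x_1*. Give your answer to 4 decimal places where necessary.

x_1* = 53.3063

MRS = MU_x_1/MU_x_2 = (3/4)·(x_2/x_1)^(2). Set equal to p_1/p_2.
Hence x_2/x_1 = ((4/3)·p_1/p_2)^(1/(2)), i.e. raised to the 0.5 power.
With the ratio pinned down, the budget gives x_1* = m/(p_1 + p_2·(x_2/x_1)) and x_2* = (x_2/x_1)·x_1*.
Numerically x_2/x_1 = 1.873172, so x_1* = 365/(4 + 1.52·1.873172) = 53.3063.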